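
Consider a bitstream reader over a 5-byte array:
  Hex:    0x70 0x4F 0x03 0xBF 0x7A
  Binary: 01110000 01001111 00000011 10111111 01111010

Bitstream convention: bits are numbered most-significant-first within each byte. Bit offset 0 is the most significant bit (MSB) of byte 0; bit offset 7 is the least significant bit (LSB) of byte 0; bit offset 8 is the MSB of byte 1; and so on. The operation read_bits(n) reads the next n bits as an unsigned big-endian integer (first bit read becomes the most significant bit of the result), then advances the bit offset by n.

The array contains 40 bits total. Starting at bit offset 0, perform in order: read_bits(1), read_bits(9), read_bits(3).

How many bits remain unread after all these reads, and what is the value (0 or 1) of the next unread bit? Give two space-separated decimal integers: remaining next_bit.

Read 1: bits[0:1] width=1 -> value=0 (bin 0); offset now 1 = byte 0 bit 1; 39 bits remain
Read 2: bits[1:10] width=9 -> value=449 (bin 111000001); offset now 10 = byte 1 bit 2; 30 bits remain
Read 3: bits[10:13] width=3 -> value=1 (bin 001); offset now 13 = byte 1 bit 5; 27 bits remain

Answer: 27 1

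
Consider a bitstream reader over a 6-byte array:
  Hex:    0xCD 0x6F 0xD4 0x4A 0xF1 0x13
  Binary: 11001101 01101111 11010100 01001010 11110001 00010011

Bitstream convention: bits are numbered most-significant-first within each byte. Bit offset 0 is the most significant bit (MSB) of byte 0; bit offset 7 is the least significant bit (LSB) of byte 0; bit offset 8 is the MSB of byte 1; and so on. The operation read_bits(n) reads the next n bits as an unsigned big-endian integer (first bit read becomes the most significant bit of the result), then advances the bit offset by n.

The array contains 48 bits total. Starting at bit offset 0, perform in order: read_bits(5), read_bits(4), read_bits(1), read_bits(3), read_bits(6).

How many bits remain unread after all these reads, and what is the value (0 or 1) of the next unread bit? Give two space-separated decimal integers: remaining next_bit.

Read 1: bits[0:5] width=5 -> value=25 (bin 11001); offset now 5 = byte 0 bit 5; 43 bits remain
Read 2: bits[5:9] width=4 -> value=10 (bin 1010); offset now 9 = byte 1 bit 1; 39 bits remain
Read 3: bits[9:10] width=1 -> value=1 (bin 1); offset now 10 = byte 1 bit 2; 38 bits remain
Read 4: bits[10:13] width=3 -> value=5 (bin 101); offset now 13 = byte 1 bit 5; 35 bits remain
Read 5: bits[13:19] width=6 -> value=62 (bin 111110); offset now 19 = byte 2 bit 3; 29 bits remain

Answer: 29 1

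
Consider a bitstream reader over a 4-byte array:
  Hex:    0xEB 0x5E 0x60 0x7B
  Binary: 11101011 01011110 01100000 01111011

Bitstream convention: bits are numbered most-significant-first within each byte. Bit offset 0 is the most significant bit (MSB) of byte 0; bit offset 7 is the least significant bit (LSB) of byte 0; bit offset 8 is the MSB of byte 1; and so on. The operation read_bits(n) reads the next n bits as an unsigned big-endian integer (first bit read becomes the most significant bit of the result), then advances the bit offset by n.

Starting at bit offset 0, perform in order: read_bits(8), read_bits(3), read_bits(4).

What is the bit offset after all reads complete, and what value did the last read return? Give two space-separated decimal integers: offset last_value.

Answer: 15 15

Derivation:
Read 1: bits[0:8] width=8 -> value=235 (bin 11101011); offset now 8 = byte 1 bit 0; 24 bits remain
Read 2: bits[8:11] width=3 -> value=2 (bin 010); offset now 11 = byte 1 bit 3; 21 bits remain
Read 3: bits[11:15] width=4 -> value=15 (bin 1111); offset now 15 = byte 1 bit 7; 17 bits remain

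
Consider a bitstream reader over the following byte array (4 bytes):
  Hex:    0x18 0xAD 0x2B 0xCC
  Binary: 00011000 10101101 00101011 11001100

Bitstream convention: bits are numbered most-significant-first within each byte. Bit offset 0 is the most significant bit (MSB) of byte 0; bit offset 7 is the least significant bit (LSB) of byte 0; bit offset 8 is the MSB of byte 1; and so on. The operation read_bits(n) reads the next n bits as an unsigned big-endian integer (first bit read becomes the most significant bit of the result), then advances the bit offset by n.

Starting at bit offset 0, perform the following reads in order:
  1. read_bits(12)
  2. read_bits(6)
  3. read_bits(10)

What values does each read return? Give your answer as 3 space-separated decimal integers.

Answer: 394 52 700

Derivation:
Read 1: bits[0:12] width=12 -> value=394 (bin 000110001010); offset now 12 = byte 1 bit 4; 20 bits remain
Read 2: bits[12:18] width=6 -> value=52 (bin 110100); offset now 18 = byte 2 bit 2; 14 bits remain
Read 3: bits[18:28] width=10 -> value=700 (bin 1010111100); offset now 28 = byte 3 bit 4; 4 bits remain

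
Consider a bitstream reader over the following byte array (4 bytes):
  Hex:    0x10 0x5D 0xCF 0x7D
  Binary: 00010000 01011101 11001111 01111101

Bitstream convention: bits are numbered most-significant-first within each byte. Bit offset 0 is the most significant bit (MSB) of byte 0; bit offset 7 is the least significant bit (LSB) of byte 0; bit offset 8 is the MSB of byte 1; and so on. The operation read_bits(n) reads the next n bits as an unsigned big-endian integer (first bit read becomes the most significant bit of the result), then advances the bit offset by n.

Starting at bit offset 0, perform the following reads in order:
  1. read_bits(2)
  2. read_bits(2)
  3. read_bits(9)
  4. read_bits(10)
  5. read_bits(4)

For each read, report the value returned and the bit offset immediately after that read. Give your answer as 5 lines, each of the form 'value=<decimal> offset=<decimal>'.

Read 1: bits[0:2] width=2 -> value=0 (bin 00); offset now 2 = byte 0 bit 2; 30 bits remain
Read 2: bits[2:4] width=2 -> value=1 (bin 01); offset now 4 = byte 0 bit 4; 28 bits remain
Read 3: bits[4:13] width=9 -> value=11 (bin 000001011); offset now 13 = byte 1 bit 5; 19 bits remain
Read 4: bits[13:23] width=10 -> value=743 (bin 1011100111); offset now 23 = byte 2 bit 7; 9 bits remain
Read 5: bits[23:27] width=4 -> value=11 (bin 1011); offset now 27 = byte 3 bit 3; 5 bits remain

Answer: value=0 offset=2
value=1 offset=4
value=11 offset=13
value=743 offset=23
value=11 offset=27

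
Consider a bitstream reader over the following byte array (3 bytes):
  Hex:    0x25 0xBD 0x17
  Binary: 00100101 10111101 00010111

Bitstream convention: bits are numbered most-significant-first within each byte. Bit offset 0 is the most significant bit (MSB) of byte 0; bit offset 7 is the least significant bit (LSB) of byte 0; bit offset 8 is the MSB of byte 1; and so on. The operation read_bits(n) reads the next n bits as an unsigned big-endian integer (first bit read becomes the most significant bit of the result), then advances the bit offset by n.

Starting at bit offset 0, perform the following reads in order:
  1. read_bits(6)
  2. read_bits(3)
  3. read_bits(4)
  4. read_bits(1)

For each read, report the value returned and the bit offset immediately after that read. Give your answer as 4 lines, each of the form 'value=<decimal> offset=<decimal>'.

Read 1: bits[0:6] width=6 -> value=9 (bin 001001); offset now 6 = byte 0 bit 6; 18 bits remain
Read 2: bits[6:9] width=3 -> value=3 (bin 011); offset now 9 = byte 1 bit 1; 15 bits remain
Read 3: bits[9:13] width=4 -> value=7 (bin 0111); offset now 13 = byte 1 bit 5; 11 bits remain
Read 4: bits[13:14] width=1 -> value=1 (bin 1); offset now 14 = byte 1 bit 6; 10 bits remain

Answer: value=9 offset=6
value=3 offset=9
value=7 offset=13
value=1 offset=14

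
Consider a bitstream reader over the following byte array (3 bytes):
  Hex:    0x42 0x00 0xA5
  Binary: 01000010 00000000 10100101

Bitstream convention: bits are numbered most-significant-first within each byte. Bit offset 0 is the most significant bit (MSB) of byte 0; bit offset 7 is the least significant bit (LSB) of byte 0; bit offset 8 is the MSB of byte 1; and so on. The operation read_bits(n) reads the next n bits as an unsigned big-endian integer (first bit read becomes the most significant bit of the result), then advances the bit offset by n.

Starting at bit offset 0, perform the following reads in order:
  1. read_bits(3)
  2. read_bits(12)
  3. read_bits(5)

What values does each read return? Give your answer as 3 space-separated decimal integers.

Read 1: bits[0:3] width=3 -> value=2 (bin 010); offset now 3 = byte 0 bit 3; 21 bits remain
Read 2: bits[3:15] width=12 -> value=256 (bin 000100000000); offset now 15 = byte 1 bit 7; 9 bits remain
Read 3: bits[15:20] width=5 -> value=10 (bin 01010); offset now 20 = byte 2 bit 4; 4 bits remain

Answer: 2 256 10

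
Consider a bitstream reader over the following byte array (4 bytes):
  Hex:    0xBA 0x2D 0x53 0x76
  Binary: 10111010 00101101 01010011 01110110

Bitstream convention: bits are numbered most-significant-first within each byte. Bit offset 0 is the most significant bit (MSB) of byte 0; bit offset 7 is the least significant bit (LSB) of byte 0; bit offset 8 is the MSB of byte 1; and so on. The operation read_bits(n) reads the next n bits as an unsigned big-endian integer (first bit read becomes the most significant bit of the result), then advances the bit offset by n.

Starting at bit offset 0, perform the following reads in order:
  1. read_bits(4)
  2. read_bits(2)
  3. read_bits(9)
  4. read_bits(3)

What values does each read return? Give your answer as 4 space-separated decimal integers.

Answer: 11 2 278 5

Derivation:
Read 1: bits[0:4] width=4 -> value=11 (bin 1011); offset now 4 = byte 0 bit 4; 28 bits remain
Read 2: bits[4:6] width=2 -> value=2 (bin 10); offset now 6 = byte 0 bit 6; 26 bits remain
Read 3: bits[6:15] width=9 -> value=278 (bin 100010110); offset now 15 = byte 1 bit 7; 17 bits remain
Read 4: bits[15:18] width=3 -> value=5 (bin 101); offset now 18 = byte 2 bit 2; 14 bits remain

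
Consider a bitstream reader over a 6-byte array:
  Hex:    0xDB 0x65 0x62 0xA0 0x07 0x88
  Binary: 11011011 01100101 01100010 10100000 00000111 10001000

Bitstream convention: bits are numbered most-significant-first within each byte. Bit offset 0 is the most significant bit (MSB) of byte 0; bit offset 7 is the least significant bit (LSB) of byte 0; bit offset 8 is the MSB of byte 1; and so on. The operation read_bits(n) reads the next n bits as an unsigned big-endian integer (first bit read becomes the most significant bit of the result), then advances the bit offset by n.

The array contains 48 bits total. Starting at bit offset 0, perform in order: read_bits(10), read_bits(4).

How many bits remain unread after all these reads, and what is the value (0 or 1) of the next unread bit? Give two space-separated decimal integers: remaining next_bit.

Answer: 34 0

Derivation:
Read 1: bits[0:10] width=10 -> value=877 (bin 1101101101); offset now 10 = byte 1 bit 2; 38 bits remain
Read 2: bits[10:14] width=4 -> value=9 (bin 1001); offset now 14 = byte 1 bit 6; 34 bits remain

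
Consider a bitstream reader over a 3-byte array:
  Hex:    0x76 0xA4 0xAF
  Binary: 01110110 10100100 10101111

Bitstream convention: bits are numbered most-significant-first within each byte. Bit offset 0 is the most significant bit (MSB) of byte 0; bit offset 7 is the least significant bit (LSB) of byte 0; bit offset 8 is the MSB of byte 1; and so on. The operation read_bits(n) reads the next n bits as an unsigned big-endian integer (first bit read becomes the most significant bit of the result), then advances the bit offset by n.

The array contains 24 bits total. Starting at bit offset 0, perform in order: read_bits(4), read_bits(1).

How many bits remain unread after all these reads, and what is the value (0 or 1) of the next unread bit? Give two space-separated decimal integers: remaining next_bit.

Read 1: bits[0:4] width=4 -> value=7 (bin 0111); offset now 4 = byte 0 bit 4; 20 bits remain
Read 2: bits[4:5] width=1 -> value=0 (bin 0); offset now 5 = byte 0 bit 5; 19 bits remain

Answer: 19 1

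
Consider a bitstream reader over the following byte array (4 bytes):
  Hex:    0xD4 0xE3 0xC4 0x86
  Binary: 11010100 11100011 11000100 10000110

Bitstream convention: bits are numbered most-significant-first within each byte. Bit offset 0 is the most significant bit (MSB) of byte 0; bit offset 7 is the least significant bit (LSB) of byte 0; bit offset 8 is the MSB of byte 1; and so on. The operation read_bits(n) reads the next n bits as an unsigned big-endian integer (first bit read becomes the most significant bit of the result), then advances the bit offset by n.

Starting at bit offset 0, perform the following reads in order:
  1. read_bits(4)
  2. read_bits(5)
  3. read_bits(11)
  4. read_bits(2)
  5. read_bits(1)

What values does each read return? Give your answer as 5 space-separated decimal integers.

Answer: 13 9 1596 1 0

Derivation:
Read 1: bits[0:4] width=4 -> value=13 (bin 1101); offset now 4 = byte 0 bit 4; 28 bits remain
Read 2: bits[4:9] width=5 -> value=9 (bin 01001); offset now 9 = byte 1 bit 1; 23 bits remain
Read 3: bits[9:20] width=11 -> value=1596 (bin 11000111100); offset now 20 = byte 2 bit 4; 12 bits remain
Read 4: bits[20:22] width=2 -> value=1 (bin 01); offset now 22 = byte 2 bit 6; 10 bits remain
Read 5: bits[22:23] width=1 -> value=0 (bin 0); offset now 23 = byte 2 bit 7; 9 bits remain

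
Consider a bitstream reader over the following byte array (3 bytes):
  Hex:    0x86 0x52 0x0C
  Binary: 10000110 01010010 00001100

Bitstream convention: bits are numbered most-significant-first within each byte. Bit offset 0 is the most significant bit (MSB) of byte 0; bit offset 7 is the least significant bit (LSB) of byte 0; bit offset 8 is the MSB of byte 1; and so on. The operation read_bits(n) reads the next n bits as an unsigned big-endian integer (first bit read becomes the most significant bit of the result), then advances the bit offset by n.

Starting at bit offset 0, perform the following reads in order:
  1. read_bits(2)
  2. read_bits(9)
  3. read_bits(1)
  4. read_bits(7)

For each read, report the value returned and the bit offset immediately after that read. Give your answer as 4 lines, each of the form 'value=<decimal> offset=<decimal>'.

Answer: value=2 offset=2
value=50 offset=11
value=1 offset=12
value=16 offset=19

Derivation:
Read 1: bits[0:2] width=2 -> value=2 (bin 10); offset now 2 = byte 0 bit 2; 22 bits remain
Read 2: bits[2:11] width=9 -> value=50 (bin 000110010); offset now 11 = byte 1 bit 3; 13 bits remain
Read 3: bits[11:12] width=1 -> value=1 (bin 1); offset now 12 = byte 1 bit 4; 12 bits remain
Read 4: bits[12:19] width=7 -> value=16 (bin 0010000); offset now 19 = byte 2 bit 3; 5 bits remain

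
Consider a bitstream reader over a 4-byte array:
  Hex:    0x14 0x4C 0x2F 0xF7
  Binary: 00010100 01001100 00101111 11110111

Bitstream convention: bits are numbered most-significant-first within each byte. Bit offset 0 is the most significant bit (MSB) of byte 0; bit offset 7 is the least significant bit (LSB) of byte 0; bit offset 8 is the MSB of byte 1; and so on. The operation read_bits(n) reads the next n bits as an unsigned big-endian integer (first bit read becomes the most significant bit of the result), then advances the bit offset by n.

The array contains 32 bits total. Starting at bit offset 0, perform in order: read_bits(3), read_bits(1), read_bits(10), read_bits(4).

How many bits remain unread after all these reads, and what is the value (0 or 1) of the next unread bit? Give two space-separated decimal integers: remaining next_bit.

Read 1: bits[0:3] width=3 -> value=0 (bin 000); offset now 3 = byte 0 bit 3; 29 bits remain
Read 2: bits[3:4] width=1 -> value=1 (bin 1); offset now 4 = byte 0 bit 4; 28 bits remain
Read 3: bits[4:14] width=10 -> value=275 (bin 0100010011); offset now 14 = byte 1 bit 6; 18 bits remain
Read 4: bits[14:18] width=4 -> value=0 (bin 0000); offset now 18 = byte 2 bit 2; 14 bits remain

Answer: 14 1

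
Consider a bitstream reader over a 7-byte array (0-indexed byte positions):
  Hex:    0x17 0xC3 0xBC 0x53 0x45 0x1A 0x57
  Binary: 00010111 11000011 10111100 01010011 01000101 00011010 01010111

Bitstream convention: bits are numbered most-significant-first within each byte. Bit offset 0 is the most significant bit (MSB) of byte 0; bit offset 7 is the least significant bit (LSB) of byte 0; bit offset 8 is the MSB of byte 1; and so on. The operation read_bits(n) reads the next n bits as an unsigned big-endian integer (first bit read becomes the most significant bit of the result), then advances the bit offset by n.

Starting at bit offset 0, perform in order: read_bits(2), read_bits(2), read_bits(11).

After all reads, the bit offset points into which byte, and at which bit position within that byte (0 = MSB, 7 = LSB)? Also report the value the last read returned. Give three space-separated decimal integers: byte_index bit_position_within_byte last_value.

Read 1: bits[0:2] width=2 -> value=0 (bin 00); offset now 2 = byte 0 bit 2; 54 bits remain
Read 2: bits[2:4] width=2 -> value=1 (bin 01); offset now 4 = byte 0 bit 4; 52 bits remain
Read 3: bits[4:15] width=11 -> value=993 (bin 01111100001); offset now 15 = byte 1 bit 7; 41 bits remain

Answer: 1 7 993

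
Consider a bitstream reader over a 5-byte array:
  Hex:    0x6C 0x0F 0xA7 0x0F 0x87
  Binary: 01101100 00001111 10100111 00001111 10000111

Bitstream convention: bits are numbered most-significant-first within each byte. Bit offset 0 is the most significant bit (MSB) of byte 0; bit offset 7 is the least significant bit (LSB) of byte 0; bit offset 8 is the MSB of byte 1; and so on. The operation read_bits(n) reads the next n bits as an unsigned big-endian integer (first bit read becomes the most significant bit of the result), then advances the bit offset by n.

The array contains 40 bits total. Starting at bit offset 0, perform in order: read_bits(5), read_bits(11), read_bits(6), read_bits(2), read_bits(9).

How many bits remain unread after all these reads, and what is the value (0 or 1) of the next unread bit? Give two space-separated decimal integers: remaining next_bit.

Read 1: bits[0:5] width=5 -> value=13 (bin 01101); offset now 5 = byte 0 bit 5; 35 bits remain
Read 2: bits[5:16] width=11 -> value=1039 (bin 10000001111); offset now 16 = byte 2 bit 0; 24 bits remain
Read 3: bits[16:22] width=6 -> value=41 (bin 101001); offset now 22 = byte 2 bit 6; 18 bits remain
Read 4: bits[22:24] width=2 -> value=3 (bin 11); offset now 24 = byte 3 bit 0; 16 bits remain
Read 5: bits[24:33] width=9 -> value=31 (bin 000011111); offset now 33 = byte 4 bit 1; 7 bits remain

Answer: 7 0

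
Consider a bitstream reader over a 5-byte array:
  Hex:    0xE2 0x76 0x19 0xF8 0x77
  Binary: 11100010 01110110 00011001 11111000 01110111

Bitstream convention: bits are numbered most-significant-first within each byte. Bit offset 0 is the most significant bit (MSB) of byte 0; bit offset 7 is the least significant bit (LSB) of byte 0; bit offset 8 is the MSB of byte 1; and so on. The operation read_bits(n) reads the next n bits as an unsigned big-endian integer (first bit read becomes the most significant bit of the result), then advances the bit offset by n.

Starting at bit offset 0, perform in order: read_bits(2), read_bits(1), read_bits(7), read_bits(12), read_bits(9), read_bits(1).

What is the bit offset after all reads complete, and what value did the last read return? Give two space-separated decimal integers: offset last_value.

Read 1: bits[0:2] width=2 -> value=3 (bin 11); offset now 2 = byte 0 bit 2; 38 bits remain
Read 2: bits[2:3] width=1 -> value=1 (bin 1); offset now 3 = byte 0 bit 3; 37 bits remain
Read 3: bits[3:10] width=7 -> value=9 (bin 0001001); offset now 10 = byte 1 bit 2; 30 bits remain
Read 4: bits[10:22] width=12 -> value=3462 (bin 110110000110); offset now 22 = byte 2 bit 6; 18 bits remain
Read 5: bits[22:31] width=9 -> value=252 (bin 011111100); offset now 31 = byte 3 bit 7; 9 bits remain
Read 6: bits[31:32] width=1 -> value=0 (bin 0); offset now 32 = byte 4 bit 0; 8 bits remain

Answer: 32 0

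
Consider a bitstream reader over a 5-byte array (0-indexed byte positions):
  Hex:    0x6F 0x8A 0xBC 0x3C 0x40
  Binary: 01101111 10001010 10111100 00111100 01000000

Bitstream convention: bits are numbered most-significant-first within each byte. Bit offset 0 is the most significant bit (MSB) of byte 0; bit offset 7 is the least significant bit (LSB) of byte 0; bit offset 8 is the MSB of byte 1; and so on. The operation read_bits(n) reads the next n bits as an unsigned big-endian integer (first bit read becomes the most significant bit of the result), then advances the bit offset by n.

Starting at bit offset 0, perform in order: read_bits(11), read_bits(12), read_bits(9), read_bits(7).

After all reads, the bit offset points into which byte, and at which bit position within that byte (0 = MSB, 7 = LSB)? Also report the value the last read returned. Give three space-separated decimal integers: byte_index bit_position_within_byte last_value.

Read 1: bits[0:11] width=11 -> value=892 (bin 01101111100); offset now 11 = byte 1 bit 3; 29 bits remain
Read 2: bits[11:23] width=12 -> value=1374 (bin 010101011110); offset now 23 = byte 2 bit 7; 17 bits remain
Read 3: bits[23:32] width=9 -> value=60 (bin 000111100); offset now 32 = byte 4 bit 0; 8 bits remain
Read 4: bits[32:39] width=7 -> value=32 (bin 0100000); offset now 39 = byte 4 bit 7; 1 bits remain

Answer: 4 7 32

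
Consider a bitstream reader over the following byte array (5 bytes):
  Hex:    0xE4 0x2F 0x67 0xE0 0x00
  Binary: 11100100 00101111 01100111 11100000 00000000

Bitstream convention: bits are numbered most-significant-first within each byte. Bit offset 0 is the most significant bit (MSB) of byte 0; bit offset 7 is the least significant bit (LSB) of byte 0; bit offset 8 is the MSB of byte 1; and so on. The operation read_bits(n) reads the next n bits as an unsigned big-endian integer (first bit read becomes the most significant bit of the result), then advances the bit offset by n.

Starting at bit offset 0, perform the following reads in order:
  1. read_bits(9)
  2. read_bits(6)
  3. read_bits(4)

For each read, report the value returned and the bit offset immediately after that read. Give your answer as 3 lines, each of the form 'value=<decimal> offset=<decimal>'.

Answer: value=456 offset=9
value=23 offset=15
value=11 offset=19

Derivation:
Read 1: bits[0:9] width=9 -> value=456 (bin 111001000); offset now 9 = byte 1 bit 1; 31 bits remain
Read 2: bits[9:15] width=6 -> value=23 (bin 010111); offset now 15 = byte 1 bit 7; 25 bits remain
Read 3: bits[15:19] width=4 -> value=11 (bin 1011); offset now 19 = byte 2 bit 3; 21 bits remain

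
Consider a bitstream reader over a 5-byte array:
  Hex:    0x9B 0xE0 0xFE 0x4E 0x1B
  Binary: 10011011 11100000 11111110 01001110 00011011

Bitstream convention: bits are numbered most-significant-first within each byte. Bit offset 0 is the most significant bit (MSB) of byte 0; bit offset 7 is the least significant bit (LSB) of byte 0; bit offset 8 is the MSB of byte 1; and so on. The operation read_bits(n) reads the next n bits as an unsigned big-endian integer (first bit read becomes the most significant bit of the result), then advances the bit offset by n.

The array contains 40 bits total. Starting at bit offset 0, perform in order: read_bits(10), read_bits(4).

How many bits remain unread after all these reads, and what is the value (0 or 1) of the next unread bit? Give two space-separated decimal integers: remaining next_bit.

Answer: 26 0

Derivation:
Read 1: bits[0:10] width=10 -> value=623 (bin 1001101111); offset now 10 = byte 1 bit 2; 30 bits remain
Read 2: bits[10:14] width=4 -> value=8 (bin 1000); offset now 14 = byte 1 bit 6; 26 bits remain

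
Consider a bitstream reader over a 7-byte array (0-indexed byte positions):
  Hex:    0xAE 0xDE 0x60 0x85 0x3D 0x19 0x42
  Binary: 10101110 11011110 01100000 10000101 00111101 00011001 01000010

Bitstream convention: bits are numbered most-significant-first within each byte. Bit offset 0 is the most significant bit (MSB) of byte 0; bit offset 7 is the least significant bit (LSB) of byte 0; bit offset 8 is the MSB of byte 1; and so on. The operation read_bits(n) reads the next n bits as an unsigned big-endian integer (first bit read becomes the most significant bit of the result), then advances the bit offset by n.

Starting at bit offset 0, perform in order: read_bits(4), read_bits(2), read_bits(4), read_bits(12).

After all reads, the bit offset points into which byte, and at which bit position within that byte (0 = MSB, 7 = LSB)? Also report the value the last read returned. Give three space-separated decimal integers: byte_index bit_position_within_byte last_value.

Read 1: bits[0:4] width=4 -> value=10 (bin 1010); offset now 4 = byte 0 bit 4; 52 bits remain
Read 2: bits[4:6] width=2 -> value=3 (bin 11); offset now 6 = byte 0 bit 6; 50 bits remain
Read 3: bits[6:10] width=4 -> value=11 (bin 1011); offset now 10 = byte 1 bit 2; 46 bits remain
Read 4: bits[10:22] width=12 -> value=1944 (bin 011110011000); offset now 22 = byte 2 bit 6; 34 bits remain

Answer: 2 6 1944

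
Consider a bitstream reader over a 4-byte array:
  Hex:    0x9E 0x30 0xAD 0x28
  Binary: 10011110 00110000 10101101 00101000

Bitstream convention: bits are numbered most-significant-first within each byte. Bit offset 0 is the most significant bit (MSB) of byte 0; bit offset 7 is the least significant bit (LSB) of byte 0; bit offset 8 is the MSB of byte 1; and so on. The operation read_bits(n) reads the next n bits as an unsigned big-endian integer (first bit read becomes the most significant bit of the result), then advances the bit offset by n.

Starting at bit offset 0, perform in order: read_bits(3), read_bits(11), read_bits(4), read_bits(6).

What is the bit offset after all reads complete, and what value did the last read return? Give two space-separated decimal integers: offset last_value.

Answer: 24 45

Derivation:
Read 1: bits[0:3] width=3 -> value=4 (bin 100); offset now 3 = byte 0 bit 3; 29 bits remain
Read 2: bits[3:14] width=11 -> value=1932 (bin 11110001100); offset now 14 = byte 1 bit 6; 18 bits remain
Read 3: bits[14:18] width=4 -> value=2 (bin 0010); offset now 18 = byte 2 bit 2; 14 bits remain
Read 4: bits[18:24] width=6 -> value=45 (bin 101101); offset now 24 = byte 3 bit 0; 8 bits remain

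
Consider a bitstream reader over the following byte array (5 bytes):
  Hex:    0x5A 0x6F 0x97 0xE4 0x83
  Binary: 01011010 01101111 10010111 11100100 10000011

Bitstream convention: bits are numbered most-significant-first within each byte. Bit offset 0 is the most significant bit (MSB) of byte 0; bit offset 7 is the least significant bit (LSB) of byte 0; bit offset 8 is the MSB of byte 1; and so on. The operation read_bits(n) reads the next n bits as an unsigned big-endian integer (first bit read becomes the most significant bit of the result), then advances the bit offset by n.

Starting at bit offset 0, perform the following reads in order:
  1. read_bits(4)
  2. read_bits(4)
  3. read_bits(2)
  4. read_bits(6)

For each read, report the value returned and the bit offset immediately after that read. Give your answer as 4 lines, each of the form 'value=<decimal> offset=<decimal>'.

Answer: value=5 offset=4
value=10 offset=8
value=1 offset=10
value=47 offset=16

Derivation:
Read 1: bits[0:4] width=4 -> value=5 (bin 0101); offset now 4 = byte 0 bit 4; 36 bits remain
Read 2: bits[4:8] width=4 -> value=10 (bin 1010); offset now 8 = byte 1 bit 0; 32 bits remain
Read 3: bits[8:10] width=2 -> value=1 (bin 01); offset now 10 = byte 1 bit 2; 30 bits remain
Read 4: bits[10:16] width=6 -> value=47 (bin 101111); offset now 16 = byte 2 bit 0; 24 bits remain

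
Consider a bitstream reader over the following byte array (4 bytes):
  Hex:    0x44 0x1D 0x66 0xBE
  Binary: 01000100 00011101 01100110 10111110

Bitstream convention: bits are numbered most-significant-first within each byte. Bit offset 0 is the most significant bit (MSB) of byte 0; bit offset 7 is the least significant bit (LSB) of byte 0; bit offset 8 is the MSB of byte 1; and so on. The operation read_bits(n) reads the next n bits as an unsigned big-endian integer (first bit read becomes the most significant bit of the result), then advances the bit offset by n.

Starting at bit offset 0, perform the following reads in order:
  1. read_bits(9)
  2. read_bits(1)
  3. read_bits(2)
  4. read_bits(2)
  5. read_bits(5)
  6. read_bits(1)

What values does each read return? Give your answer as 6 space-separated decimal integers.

Answer: 136 0 1 3 11 0

Derivation:
Read 1: bits[0:9] width=9 -> value=136 (bin 010001000); offset now 9 = byte 1 bit 1; 23 bits remain
Read 2: bits[9:10] width=1 -> value=0 (bin 0); offset now 10 = byte 1 bit 2; 22 bits remain
Read 3: bits[10:12] width=2 -> value=1 (bin 01); offset now 12 = byte 1 bit 4; 20 bits remain
Read 4: bits[12:14] width=2 -> value=3 (bin 11); offset now 14 = byte 1 bit 6; 18 bits remain
Read 5: bits[14:19] width=5 -> value=11 (bin 01011); offset now 19 = byte 2 bit 3; 13 bits remain
Read 6: bits[19:20] width=1 -> value=0 (bin 0); offset now 20 = byte 2 bit 4; 12 bits remain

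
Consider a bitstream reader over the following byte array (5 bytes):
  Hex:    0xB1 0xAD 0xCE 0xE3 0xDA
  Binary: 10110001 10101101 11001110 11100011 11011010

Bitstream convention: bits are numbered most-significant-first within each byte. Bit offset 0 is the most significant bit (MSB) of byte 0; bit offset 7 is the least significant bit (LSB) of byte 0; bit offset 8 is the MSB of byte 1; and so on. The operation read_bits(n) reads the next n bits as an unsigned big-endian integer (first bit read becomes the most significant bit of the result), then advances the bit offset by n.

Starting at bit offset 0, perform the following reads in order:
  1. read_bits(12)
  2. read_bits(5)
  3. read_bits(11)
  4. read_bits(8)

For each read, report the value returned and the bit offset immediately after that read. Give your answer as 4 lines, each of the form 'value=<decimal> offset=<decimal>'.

Answer: value=2842 offset=12
value=27 offset=17
value=1262 offset=28
value=61 offset=36

Derivation:
Read 1: bits[0:12] width=12 -> value=2842 (bin 101100011010); offset now 12 = byte 1 bit 4; 28 bits remain
Read 2: bits[12:17] width=5 -> value=27 (bin 11011); offset now 17 = byte 2 bit 1; 23 bits remain
Read 3: bits[17:28] width=11 -> value=1262 (bin 10011101110); offset now 28 = byte 3 bit 4; 12 bits remain
Read 4: bits[28:36] width=8 -> value=61 (bin 00111101); offset now 36 = byte 4 bit 4; 4 bits remain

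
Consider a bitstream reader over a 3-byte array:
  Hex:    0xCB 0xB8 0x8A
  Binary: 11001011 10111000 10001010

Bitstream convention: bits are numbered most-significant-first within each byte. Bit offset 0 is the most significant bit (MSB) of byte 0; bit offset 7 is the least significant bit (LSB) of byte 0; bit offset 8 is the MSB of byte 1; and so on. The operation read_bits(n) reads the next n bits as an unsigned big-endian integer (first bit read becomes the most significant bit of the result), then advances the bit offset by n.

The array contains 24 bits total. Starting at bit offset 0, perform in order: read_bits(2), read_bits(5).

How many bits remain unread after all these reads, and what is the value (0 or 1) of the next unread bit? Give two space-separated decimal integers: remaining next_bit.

Answer: 17 1

Derivation:
Read 1: bits[0:2] width=2 -> value=3 (bin 11); offset now 2 = byte 0 bit 2; 22 bits remain
Read 2: bits[2:7] width=5 -> value=5 (bin 00101); offset now 7 = byte 0 bit 7; 17 bits remain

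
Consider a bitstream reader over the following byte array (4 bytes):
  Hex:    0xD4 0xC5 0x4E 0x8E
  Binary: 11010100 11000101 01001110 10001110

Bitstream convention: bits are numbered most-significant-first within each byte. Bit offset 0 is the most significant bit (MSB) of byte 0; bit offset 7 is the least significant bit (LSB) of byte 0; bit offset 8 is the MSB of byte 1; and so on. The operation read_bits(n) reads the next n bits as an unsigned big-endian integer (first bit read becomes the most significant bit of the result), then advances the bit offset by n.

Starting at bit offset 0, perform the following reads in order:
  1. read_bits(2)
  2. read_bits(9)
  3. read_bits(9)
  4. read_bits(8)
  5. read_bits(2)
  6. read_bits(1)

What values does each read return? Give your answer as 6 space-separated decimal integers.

Answer: 3 166 84 232 3 1

Derivation:
Read 1: bits[0:2] width=2 -> value=3 (bin 11); offset now 2 = byte 0 bit 2; 30 bits remain
Read 2: bits[2:11] width=9 -> value=166 (bin 010100110); offset now 11 = byte 1 bit 3; 21 bits remain
Read 3: bits[11:20] width=9 -> value=84 (bin 001010100); offset now 20 = byte 2 bit 4; 12 bits remain
Read 4: bits[20:28] width=8 -> value=232 (bin 11101000); offset now 28 = byte 3 bit 4; 4 bits remain
Read 5: bits[28:30] width=2 -> value=3 (bin 11); offset now 30 = byte 3 bit 6; 2 bits remain
Read 6: bits[30:31] width=1 -> value=1 (bin 1); offset now 31 = byte 3 bit 7; 1 bits remain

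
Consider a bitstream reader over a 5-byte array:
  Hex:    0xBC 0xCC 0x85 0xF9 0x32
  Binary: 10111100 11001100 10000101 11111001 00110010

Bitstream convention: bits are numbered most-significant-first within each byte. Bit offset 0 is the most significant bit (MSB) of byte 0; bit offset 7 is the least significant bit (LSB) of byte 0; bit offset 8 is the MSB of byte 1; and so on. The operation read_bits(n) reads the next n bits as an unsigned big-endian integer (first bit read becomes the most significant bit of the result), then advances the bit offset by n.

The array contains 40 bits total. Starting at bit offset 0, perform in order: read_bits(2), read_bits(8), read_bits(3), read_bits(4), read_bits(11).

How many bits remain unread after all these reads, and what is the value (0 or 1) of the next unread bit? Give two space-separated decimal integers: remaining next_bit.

Read 1: bits[0:2] width=2 -> value=2 (bin 10); offset now 2 = byte 0 bit 2; 38 bits remain
Read 2: bits[2:10] width=8 -> value=243 (bin 11110011); offset now 10 = byte 1 bit 2; 30 bits remain
Read 3: bits[10:13] width=3 -> value=1 (bin 001); offset now 13 = byte 1 bit 5; 27 bits remain
Read 4: bits[13:17] width=4 -> value=9 (bin 1001); offset now 17 = byte 2 bit 1; 23 bits remain
Read 5: bits[17:28] width=11 -> value=95 (bin 00001011111); offset now 28 = byte 3 bit 4; 12 bits remain

Answer: 12 1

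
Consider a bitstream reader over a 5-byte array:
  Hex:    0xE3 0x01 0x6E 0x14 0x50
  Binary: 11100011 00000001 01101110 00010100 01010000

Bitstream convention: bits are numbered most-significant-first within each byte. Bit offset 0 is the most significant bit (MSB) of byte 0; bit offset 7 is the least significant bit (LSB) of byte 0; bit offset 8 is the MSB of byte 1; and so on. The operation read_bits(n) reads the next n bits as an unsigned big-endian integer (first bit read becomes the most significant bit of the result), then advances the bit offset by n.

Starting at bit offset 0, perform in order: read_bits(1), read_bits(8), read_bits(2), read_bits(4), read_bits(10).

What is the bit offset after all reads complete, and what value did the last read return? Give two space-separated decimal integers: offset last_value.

Read 1: bits[0:1] width=1 -> value=1 (bin 1); offset now 1 = byte 0 bit 1; 39 bits remain
Read 2: bits[1:9] width=8 -> value=198 (bin 11000110); offset now 9 = byte 1 bit 1; 31 bits remain
Read 3: bits[9:11] width=2 -> value=0 (bin 00); offset now 11 = byte 1 bit 3; 29 bits remain
Read 4: bits[11:15] width=4 -> value=0 (bin 0000); offset now 15 = byte 1 bit 7; 25 bits remain
Read 5: bits[15:25] width=10 -> value=732 (bin 1011011100); offset now 25 = byte 3 bit 1; 15 bits remain

Answer: 25 732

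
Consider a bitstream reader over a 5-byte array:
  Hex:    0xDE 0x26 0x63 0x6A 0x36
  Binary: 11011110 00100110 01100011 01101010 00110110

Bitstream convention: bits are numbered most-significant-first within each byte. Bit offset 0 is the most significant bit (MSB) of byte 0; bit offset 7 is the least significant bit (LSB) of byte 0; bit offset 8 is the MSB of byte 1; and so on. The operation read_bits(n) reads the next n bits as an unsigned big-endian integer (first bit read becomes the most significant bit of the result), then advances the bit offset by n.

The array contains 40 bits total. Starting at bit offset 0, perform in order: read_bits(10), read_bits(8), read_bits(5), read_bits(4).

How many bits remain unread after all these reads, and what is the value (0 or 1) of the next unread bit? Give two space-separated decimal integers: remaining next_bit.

Read 1: bits[0:10] width=10 -> value=888 (bin 1101111000); offset now 10 = byte 1 bit 2; 30 bits remain
Read 2: bits[10:18] width=8 -> value=153 (bin 10011001); offset now 18 = byte 2 bit 2; 22 bits remain
Read 3: bits[18:23] width=5 -> value=17 (bin 10001); offset now 23 = byte 2 bit 7; 17 bits remain
Read 4: bits[23:27] width=4 -> value=11 (bin 1011); offset now 27 = byte 3 bit 3; 13 bits remain

Answer: 13 0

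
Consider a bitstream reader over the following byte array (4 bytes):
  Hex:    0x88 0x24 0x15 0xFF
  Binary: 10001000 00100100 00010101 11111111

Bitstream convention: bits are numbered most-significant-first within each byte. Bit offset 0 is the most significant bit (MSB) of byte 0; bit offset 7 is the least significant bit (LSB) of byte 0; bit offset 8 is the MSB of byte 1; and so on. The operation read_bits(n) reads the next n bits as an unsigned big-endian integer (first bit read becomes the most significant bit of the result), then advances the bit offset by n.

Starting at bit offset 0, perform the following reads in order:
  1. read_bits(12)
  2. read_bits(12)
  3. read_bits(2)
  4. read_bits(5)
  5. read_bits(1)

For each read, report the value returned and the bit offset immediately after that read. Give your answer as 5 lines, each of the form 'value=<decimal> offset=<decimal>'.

Answer: value=2178 offset=12
value=1045 offset=24
value=3 offset=26
value=31 offset=31
value=1 offset=32

Derivation:
Read 1: bits[0:12] width=12 -> value=2178 (bin 100010000010); offset now 12 = byte 1 bit 4; 20 bits remain
Read 2: bits[12:24] width=12 -> value=1045 (bin 010000010101); offset now 24 = byte 3 bit 0; 8 bits remain
Read 3: bits[24:26] width=2 -> value=3 (bin 11); offset now 26 = byte 3 bit 2; 6 bits remain
Read 4: bits[26:31] width=5 -> value=31 (bin 11111); offset now 31 = byte 3 bit 7; 1 bits remain
Read 5: bits[31:32] width=1 -> value=1 (bin 1); offset now 32 = byte 4 bit 0; 0 bits remain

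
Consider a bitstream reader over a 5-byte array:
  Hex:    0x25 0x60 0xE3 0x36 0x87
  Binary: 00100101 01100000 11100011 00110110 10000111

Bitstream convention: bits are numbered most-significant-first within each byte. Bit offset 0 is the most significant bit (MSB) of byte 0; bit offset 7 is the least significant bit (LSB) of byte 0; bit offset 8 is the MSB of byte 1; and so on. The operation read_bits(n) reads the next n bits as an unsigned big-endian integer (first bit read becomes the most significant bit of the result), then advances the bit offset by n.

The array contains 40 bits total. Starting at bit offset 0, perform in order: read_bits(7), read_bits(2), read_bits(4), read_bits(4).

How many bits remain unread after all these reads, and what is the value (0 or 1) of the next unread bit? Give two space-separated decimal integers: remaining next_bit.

Answer: 23 1

Derivation:
Read 1: bits[0:7] width=7 -> value=18 (bin 0010010); offset now 7 = byte 0 bit 7; 33 bits remain
Read 2: bits[7:9] width=2 -> value=2 (bin 10); offset now 9 = byte 1 bit 1; 31 bits remain
Read 3: bits[9:13] width=4 -> value=12 (bin 1100); offset now 13 = byte 1 bit 5; 27 bits remain
Read 4: bits[13:17] width=4 -> value=1 (bin 0001); offset now 17 = byte 2 bit 1; 23 bits remain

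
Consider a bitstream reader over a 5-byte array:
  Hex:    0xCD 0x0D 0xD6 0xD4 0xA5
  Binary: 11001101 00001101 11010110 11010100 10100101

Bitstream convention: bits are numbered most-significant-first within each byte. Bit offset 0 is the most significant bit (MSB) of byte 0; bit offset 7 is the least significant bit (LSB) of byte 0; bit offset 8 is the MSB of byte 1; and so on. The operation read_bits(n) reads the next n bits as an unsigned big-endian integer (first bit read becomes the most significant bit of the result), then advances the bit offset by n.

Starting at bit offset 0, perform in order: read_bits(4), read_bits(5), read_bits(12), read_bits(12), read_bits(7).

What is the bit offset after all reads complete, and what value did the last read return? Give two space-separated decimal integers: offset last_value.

Read 1: bits[0:4] width=4 -> value=12 (bin 1100); offset now 4 = byte 0 bit 4; 36 bits remain
Read 2: bits[4:9] width=5 -> value=26 (bin 11010); offset now 9 = byte 1 bit 1; 31 bits remain
Read 3: bits[9:21] width=12 -> value=442 (bin 000110111010); offset now 21 = byte 2 bit 5; 19 bits remain
Read 4: bits[21:33] width=12 -> value=3497 (bin 110110101001); offset now 33 = byte 4 bit 1; 7 bits remain
Read 5: bits[33:40] width=7 -> value=37 (bin 0100101); offset now 40 = byte 5 bit 0; 0 bits remain

Answer: 40 37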